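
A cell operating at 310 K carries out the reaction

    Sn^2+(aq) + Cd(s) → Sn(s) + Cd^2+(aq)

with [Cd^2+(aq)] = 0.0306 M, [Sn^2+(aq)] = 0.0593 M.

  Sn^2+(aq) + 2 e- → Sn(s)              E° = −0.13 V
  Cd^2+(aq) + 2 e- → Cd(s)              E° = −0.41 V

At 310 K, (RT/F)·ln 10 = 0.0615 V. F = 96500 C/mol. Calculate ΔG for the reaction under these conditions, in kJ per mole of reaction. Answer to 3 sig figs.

−55.7 kJ/mol

The standard cell potential is −0.13 − (−0.41) = +0.28 V, with n = 2 electrons in the balanced equation.
Here Q = [Cd^2+(aq)] / [Sn^2+(aq)] = 0.516 (log Q = −0.287), giving E = +0.28 − (0.0615/2)·(−0.287) = +0.2888 V.
Then ΔG = −nFE = −2 × 96500 × +0.2888 J/mol = −55.7 kJ/mol.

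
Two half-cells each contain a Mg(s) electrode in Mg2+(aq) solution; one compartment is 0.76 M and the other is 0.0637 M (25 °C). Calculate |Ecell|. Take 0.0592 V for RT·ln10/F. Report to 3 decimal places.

0.032 V

For a concentration cell E°cell = 0, since both electrodes use the same couple.
The compartment with the higher Mg2+(aq) concentration (0.76 M) acts as the cathode; ions are reduced there and produced at the dilute (0.0637 M) anode.
With n = 2, Ecell = −(0.0592/2)·log([dilute]/[conc]) = −(0.0592/2)·log(0.0637/0.76) = +0.032 V.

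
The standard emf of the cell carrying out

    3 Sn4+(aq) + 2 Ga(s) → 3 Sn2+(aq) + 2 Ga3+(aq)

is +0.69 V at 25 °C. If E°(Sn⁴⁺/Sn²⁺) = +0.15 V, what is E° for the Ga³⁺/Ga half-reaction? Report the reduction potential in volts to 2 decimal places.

−0.54 V

In the reaction as written the Sn⁴⁺/Sn²⁺ couple is reduced (cathode) and Ga³⁺/Ga is oxidized (anode), so E°cell = E°(Sn⁴⁺/Sn²⁺) − E°(Ga³⁺/Ga).
E°(Ga³⁺/Ga) = E°(cathode) − E°cell = +0.15 − (+0.69) = −0.54 V.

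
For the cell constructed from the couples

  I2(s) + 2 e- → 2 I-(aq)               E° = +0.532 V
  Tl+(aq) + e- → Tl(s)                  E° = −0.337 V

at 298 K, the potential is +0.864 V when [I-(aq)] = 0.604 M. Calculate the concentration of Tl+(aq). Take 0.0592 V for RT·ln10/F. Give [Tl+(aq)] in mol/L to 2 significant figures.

The I₂/I⁻ couple has the larger reduction potential, so it is the cathode: E°cell = +0.532 − (−0.337) = +0.869 V and n = 2.
From the Nernst equation, log Q = n(E° − E)/0.0592 = 2·(+0.869 − (+0.864))/0.0592 = 0.169.
The balanced reaction is I2(s) + 2 Tl(s) → 2 I-(aq) + 2 Tl+(aq), so Q = [I-(aq)]^2·[Tl+(aq)]^2.
Isolating [Tl+(aq)] in Q = 10^{0.169} yields log [Tl+(aq)] = 0.303, i.e. 2.0 M.

2.0 M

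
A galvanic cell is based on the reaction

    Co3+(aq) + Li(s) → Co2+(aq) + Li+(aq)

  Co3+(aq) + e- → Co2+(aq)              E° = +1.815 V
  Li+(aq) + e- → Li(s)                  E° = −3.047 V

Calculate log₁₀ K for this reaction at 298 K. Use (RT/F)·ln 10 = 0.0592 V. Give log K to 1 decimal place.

log K = 82.1

The Co³⁺/Co²⁺ couple is reduced (cathode); E°cell = +1.815 − (−3.047) = +4.862 V with n = 1.
At equilibrium E = 0, so log K = nE°cell / 0.0592 = (1)(+4.862) / 0.0592 = 82.1.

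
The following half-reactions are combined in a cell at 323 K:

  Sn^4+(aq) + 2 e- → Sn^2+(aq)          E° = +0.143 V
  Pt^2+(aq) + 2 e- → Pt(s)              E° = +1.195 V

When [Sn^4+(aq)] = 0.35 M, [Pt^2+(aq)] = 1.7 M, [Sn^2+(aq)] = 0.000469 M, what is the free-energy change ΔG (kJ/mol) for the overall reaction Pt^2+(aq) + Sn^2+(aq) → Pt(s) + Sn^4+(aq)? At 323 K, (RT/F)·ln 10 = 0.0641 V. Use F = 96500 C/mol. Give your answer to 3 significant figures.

−187 kJ/mol

With Pt²⁺/Pt reduced at the cathode, E°cell = +1.195 − (+0.143) = +1.052 V and n = 2.
Here Q = [Sn^4+(aq)] / ([Pt^2+(aq)]·[Sn^2+(aq)]) = 439 (log Q = 2.642), giving E = +1.052 − (0.0641/2)·(2.642) = +0.9673 V.
Finally ΔG = −nFE = −(2)(96500 C/mol)(+0.9673 V) = −187 kJ/mol.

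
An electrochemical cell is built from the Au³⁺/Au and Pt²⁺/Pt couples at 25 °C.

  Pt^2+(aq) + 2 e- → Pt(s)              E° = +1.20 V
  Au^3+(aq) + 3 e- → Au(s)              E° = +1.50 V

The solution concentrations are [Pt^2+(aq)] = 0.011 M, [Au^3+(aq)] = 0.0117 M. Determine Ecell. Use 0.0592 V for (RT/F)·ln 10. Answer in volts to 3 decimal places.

Au³⁺/Au is reduced (cathode, E° = +1.50 V) and Pt²⁺/Pt is oxidized (anode).
E°cell = +1.50 − (+1.20) = +0.30 V, with n = 6 electrons transferred.
Balancing gives 2 Au^3+(aq) + 3 Pt(s) → 2 Au(s) + 3 Pt^2+(aq); hence Q = [Pt^2+(aq)]^3 / [Au^3+(aq)]^2 = 0.00972 (log Q = −2.012).
E = E° − (0.0592/n)·log Q = +0.30 − (0.0592/6)(−2.012) = +0.320 V.

+0.320 V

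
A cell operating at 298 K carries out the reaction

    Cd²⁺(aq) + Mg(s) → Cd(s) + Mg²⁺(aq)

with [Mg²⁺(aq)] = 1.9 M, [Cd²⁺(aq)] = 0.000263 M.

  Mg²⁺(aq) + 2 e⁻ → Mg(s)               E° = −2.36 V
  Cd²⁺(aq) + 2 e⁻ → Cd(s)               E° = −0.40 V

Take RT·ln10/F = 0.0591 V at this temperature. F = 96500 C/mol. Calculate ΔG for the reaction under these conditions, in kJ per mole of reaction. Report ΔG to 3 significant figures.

−356 kJ/mol

With Cd²⁺/Cd reduced at the cathode, E°cell = −0.40 − (−2.36) = +1.96 V and n = 2.
Here Q = [Mg²⁺(aq)] / [Cd²⁺(aq)] = 7.22×10^3 (log Q = 3.859), giving E = +1.96 − (0.0591/2)·(3.859) = +1.8460 V.
Then ΔG = −nFE = −2 × 96500 × +1.8460 J/mol = −356 kJ/mol.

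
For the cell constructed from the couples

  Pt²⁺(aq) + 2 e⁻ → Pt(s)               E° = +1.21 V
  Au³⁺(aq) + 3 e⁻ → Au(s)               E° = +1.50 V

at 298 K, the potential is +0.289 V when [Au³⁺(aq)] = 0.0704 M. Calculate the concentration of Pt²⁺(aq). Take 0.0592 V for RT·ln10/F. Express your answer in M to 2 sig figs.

0.18 M

Au³⁺/Au is the cathode (higher E°); E°cell = +1.50 − (+1.21) = +0.29 V with n = 6.
Rearranging E = E° − (0.0592/n)·log Q gives log Q = 6(+0.29 − (+0.289))/0.0592 = 0.101.
Balancing electrons gives 2 Au³⁺(aq) + 3 Pt(s) → 2 Au(s) + 3 Pt²⁺(aq); thus Q = [Pt²⁺(aq)]^3 / [Au³⁺(aq)]^2.
Isolating [Pt²⁺(aq)] in Q = 10^{0.101} yields log [Pt²⁺(aq)] = −0.735, i.e. 0.18 M.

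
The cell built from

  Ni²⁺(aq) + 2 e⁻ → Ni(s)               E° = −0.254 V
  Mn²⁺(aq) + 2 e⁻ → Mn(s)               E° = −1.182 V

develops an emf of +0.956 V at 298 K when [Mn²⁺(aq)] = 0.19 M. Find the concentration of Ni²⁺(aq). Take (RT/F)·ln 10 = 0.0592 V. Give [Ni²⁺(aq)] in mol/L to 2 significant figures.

With Ni²⁺/Ni at the cathode and Mn²⁺/Mn at the anode, E°cell = −0.254 − (−1.182) = +0.928 V (n = 2).
Rearranging E = E° − (0.0592/n)·log Q gives log Q = 2(+0.928 − (+0.956))/0.0592 = −0.946.
The balanced reaction is Ni²⁺(aq) + Mn(s) → Ni(s) + Mn²⁺(aq), so Q = [Mn²⁺(aq)] / [Ni²⁺(aq)].
Isolating [Ni²⁺(aq)] in Q = 10^{−0.946} yields log [Ni²⁺(aq)] = 0.225, i.e. 1.7 M.

1.7 M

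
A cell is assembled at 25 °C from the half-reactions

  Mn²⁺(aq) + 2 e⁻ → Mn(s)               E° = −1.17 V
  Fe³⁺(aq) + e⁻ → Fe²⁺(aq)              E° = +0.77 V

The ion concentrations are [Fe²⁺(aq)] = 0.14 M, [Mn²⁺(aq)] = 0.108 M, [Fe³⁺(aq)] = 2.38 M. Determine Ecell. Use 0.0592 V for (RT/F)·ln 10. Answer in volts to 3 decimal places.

Fe³⁺/Fe²⁺ is reduced (cathode, E° = +0.77 V) and Mn²⁺/Mn is oxidized (anode).
E°cell = E°cat − E°an = +0.77 − (−1.17) = +1.94 V; n = 2.
Balancing gives 2 Fe³⁺(aq) + Mn(s) → 2 Fe²⁺(aq) + Mn²⁺(aq); hence Q = ([Fe²⁺(aq)]^2·[Mn²⁺(aq)]) / [Fe³⁺(aq)]^2 = 0.000374 (log Q = −3.427).
E = E° − (0.0592/n)·log Q = +1.94 − (0.0592/2)(−3.427) = +2.041 V.

+2.041 V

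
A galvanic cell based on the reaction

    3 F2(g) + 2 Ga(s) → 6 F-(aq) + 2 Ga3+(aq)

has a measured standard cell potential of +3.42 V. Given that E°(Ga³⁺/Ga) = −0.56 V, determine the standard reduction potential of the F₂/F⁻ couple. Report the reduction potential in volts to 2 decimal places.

+2.86 V

In the reaction as written the F₂/F⁻ couple is reduced (cathode) and Ga³⁺/Ga is oxidized (anode), so E°cell = E°(F₂/F⁻) − E°(Ga³⁺/Ga).
E°(F₂/F⁻) = E°cell + E°(anode) = +3.42 + (−0.56) = +2.86 V.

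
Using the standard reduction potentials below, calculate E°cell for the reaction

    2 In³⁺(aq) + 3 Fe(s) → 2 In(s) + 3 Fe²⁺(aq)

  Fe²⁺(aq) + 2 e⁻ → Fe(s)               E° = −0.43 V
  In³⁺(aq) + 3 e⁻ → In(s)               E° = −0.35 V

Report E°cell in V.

In³⁺(aq) gains electrons, so the In³⁺/In couple is the cathode; the Fe²⁺/Fe couple is the anode.
E°cell = E°(cathode) − E°(anode) = −0.35 − (−0.43) = +0.08 V.

+0.08 V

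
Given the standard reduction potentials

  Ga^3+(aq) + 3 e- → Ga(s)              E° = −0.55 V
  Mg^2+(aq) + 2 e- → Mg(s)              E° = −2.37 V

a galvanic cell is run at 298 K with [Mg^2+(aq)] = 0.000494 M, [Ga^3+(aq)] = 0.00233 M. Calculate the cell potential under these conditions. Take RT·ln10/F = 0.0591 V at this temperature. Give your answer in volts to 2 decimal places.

+1.87 V

Ga³⁺/Ga is reduced (cathode, E° = −0.55 V) and Mg²⁺/Mg is oxidized (anode).
The standard potential is −0.55 − (−2.37) = +1.82 V and the balanced reaction transfers n = 6 electrons.
For the overall reaction 2 Ga^3+(aq) + 3 Mg(s) → 2 Ga(s) + 3 Mg^2+(aq), Q = [Mg^2+(aq)]^3 / [Ga^3+(aq)]^2 = 2.22×10^−5, giving log Q = −4.654.
E = E° − (0.0591/n)·log Q = +1.82 − (0.0591/6)(−4.654) = +1.87 V.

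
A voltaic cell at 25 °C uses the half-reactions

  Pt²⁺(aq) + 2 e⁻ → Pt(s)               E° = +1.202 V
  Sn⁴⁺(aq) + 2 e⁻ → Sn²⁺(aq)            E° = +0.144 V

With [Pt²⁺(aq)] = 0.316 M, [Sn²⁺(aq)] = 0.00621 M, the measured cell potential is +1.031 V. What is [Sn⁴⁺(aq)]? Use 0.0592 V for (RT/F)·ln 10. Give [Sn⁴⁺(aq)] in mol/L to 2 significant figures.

Pt²⁺/Pt is the cathode (higher E°); E°cell = +1.202 − (+0.144) = +1.058 V with n = 2.
Rearranging E = E° − (0.0592/n)·log Q gives log Q = 2(+1.058 − (+1.031))/0.0592 = 0.912.
The balanced reaction is Pt²⁺(aq) + Sn²⁺(aq) → Pt(s) + Sn⁴⁺(aq), so Q = [Sn⁴⁺(aq)] / ([Pt²⁺(aq)]·[Sn²⁺(aq)]).
Isolating [Sn⁴⁺(aq)] in Q = 10^{0.912} yields log [Sn⁴⁺(aq)] = −1.795, i.e. 0.016 M.

0.016 M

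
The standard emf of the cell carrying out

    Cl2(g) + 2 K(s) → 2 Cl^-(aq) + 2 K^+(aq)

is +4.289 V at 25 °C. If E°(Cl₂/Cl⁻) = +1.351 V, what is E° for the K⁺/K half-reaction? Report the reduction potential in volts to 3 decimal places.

−2.938 V

In the reaction as written the Cl₂/Cl⁻ couple is reduced (cathode) and K⁺/K is oxidized (anode), so E°cell = E°(Cl₂/Cl⁻) − E°(K⁺/K).
E°(K⁺/K) = E°(cathode) − E°cell = +1.351 − (+4.289) = −2.938 V.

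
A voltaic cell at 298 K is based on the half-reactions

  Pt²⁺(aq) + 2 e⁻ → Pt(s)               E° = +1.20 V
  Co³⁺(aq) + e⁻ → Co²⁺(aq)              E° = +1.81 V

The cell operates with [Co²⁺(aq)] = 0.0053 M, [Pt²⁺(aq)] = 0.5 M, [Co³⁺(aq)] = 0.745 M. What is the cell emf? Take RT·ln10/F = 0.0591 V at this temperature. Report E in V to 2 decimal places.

The Co³⁺/Co²⁺ couple has the more positive E°, so it is the cathode; Pt²⁺/Pt is the anode.
The standard potential is +1.81 − (+1.20) = +0.61 V and the balanced reaction transfers n = 2 electrons.
Balancing gives 2 Co³⁺(aq) + Pt(s) → 2 Co²⁺(aq) + Pt²⁺(aq); hence Q = ([Co²⁺(aq)]^2·[Pt²⁺(aq)]) / [Co³⁺(aq)]^2 = 2.53×10^−5 (log Q = −4.597).
Applying E = E° − (RT ln10/nF)·log Q gives +0.61 − (0.0591/2)(−4.597) = +0.75 V.

+0.75 V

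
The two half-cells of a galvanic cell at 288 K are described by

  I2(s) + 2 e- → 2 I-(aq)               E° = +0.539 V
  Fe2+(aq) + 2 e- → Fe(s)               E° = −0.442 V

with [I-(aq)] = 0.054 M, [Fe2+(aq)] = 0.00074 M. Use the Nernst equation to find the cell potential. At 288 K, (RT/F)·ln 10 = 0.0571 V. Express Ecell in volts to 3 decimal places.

The I₂/I⁻ couple has the more positive E°, so it is the cathode; Fe²⁺/Fe is the anode.
The standard potential is +0.539 − (−0.442) = +0.981 V and the balanced reaction transfers n = 2 electrons.
Balancing gives I2(s) + Fe(s) → 2 I-(aq) + Fe2+(aq); hence Q = [I-(aq)]^2·[Fe2+(aq)] = 2.16×10^−6 (log Q = −5.666).
E = E° − (0.0571/n)·log Q = +0.981 − (0.0571/2)(−5.666) = +1.143 V.

+1.143 V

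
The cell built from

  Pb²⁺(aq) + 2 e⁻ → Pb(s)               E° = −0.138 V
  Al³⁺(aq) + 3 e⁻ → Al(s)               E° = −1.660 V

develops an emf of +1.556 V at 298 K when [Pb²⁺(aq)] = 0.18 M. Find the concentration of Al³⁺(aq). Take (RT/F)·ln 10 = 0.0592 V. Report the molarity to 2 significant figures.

Pb²⁺/Pb is the cathode (higher E°); E°cell = −0.138 − (−1.660) = +1.522 V with n = 6.
Since E = E° − (0.0592/n)·log Q, log Q = n(E° − E)/0.0592 = −3.446.
For 3 Pb²⁺(aq) + 2 Al(s) → 3 Pb(s) + 2 Al³⁺(aq), the reaction quotient is Q = [Al³⁺(aq)]^2 / [Pb²⁺(aq)]^3.
Isolating [Al³⁺(aq)] in Q = 10^{−3.446} yields log [Al³⁺(aq)] = −2.840, i.e. 0.0014 M.

0.0014 M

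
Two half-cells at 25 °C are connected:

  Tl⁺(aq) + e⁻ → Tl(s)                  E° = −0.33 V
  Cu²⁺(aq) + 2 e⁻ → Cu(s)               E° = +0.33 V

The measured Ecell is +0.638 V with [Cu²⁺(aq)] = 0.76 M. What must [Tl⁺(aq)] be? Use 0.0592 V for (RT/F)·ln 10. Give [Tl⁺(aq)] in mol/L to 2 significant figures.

2.1 M

With Cu²⁺/Cu at the cathode and Tl⁺/Tl at the anode, E°cell = +0.33 − (−0.33) = +0.66 V (n = 2).
Rearranging E = E° − (0.0592/n)·log Q gives log Q = 2(+0.66 − (+0.638))/0.0592 = 0.743.
For Cu²⁺(aq) + 2 Tl(s) → Cu(s) + 2 Tl⁺(aq), the reaction quotient is Q = [Tl⁺(aq)]^2 / [Cu²⁺(aq)].
Isolating [Tl⁺(aq)] in Q = 10^{0.743} yields log [Tl⁺(aq)] = 0.312, i.e. 2.1 M.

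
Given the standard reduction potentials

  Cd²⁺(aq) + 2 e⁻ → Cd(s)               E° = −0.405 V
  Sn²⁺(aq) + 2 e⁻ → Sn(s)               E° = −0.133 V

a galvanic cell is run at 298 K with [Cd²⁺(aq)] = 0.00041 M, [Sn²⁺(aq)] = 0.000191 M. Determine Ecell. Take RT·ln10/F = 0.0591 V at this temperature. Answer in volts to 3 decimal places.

Sn²⁺/Sn is reduced (cathode, E° = −0.133 V) and Cd²⁺/Cd is oxidized (anode).
The standard potential is −0.133 − (−0.405) = +0.272 V and the balanced reaction transfers n = 2 electrons.
Balancing gives Sn²⁺(aq) + Cd(s) → Sn(s) + Cd²⁺(aq); hence Q = [Cd²⁺(aq)] / [Sn²⁺(aq)] = 2.15 (log Q = 0.332).
Applying E = E° − (RT ln10/nF)·log Q gives +0.272 − (0.0591/2)(0.332) = +0.262 V.

+0.262 V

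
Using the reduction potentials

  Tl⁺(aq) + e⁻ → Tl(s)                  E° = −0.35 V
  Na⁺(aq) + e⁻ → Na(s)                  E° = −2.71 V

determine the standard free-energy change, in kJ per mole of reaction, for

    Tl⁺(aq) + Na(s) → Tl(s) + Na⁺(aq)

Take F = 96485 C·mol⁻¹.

In the reaction as written Tl⁺(aq) is reduced, so the Tl⁺/Tl couple is the cathode and Na⁺/Na is the anode.
E°cell = −0.35 − (−2.71) = +2.36 V; balancing electrons gives n = 1.
ΔG° = −nFE°cell = −(1)(96485)(+2.36) J/mol = −228 kJ/mol.

−228 kJ/mol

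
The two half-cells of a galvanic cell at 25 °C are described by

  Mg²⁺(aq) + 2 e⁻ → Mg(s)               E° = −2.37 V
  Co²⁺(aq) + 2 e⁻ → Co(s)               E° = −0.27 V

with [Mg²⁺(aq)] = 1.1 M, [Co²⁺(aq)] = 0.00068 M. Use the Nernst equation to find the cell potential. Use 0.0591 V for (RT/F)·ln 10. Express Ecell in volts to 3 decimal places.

Since E°(Co²⁺/Co) > E°(Mg²⁺/Mg), Co²⁺/Co serves as the cathode.
E°cell = E°cat − E°an = −0.27 − (−2.37) = +2.10 V; n = 2.
For the overall reaction Co²⁺(aq) + Mg(s) → Co(s) + Mg²⁺(aq), Q = [Mg²⁺(aq)] / [Co²⁺(aq)] = 1.62×10^3, giving log Q = 3.209.
E = E° − (0.0591/n)·log Q = +2.10 − (0.0591/2)(3.209) = +2.005 V.

+2.005 V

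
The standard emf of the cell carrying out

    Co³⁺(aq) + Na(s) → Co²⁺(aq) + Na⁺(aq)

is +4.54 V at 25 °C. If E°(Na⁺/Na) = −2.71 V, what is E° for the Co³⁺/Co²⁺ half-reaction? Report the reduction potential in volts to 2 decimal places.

In the reaction as written the Co³⁺/Co²⁺ couple is reduced (cathode) and Na⁺/Na is oxidized (anode), so E°cell = E°(Co³⁺/Co²⁺) − E°(Na⁺/Na).
E°(Co³⁺/Co²⁺) = E°cell + E°(anode) = +4.54 + (−2.71) = +1.83 V.

+1.83 V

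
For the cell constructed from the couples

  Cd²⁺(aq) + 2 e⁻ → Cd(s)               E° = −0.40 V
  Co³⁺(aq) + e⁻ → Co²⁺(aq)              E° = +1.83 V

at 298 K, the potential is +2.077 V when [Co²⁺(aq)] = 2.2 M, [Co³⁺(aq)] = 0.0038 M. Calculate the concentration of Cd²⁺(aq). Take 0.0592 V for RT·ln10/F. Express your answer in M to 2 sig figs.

With Co³⁺/Co²⁺ at the cathode and Cd²⁺/Cd at the anode, E°cell = +1.83 − (−0.40) = +2.23 V (n = 2).
Rearranging E = E° − (0.0592/n)·log Q gives log Q = 2(+2.23 − (+2.077))/0.0592 = 5.169.
Balancing electrons gives 2 Co³⁺(aq) + Cd(s) → 2 Co²⁺(aq) + Cd²⁺(aq); thus Q = ([Co²⁺(aq)]^2·[Cd²⁺(aq)]) / [Co³⁺(aq)]^2.
Substituting the known concentrations and solving, log [Cd²⁺(aq)] = −0.356 and [Cd²⁺(aq)] = 0.44 M.

0.44 M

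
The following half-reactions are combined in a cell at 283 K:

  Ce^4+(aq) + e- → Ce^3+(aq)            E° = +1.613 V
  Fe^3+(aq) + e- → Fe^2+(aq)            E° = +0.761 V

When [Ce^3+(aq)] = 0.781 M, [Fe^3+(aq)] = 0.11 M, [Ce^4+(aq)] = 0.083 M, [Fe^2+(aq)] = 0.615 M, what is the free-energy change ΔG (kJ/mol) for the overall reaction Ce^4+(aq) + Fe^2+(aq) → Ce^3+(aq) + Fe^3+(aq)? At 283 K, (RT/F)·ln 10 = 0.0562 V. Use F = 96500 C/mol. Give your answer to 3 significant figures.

E°cell = +1.613 − (+0.761) = +0.852 V; the balanced reaction transfers n = 1 electron.
Here Q = ([Ce^3+(aq)]·[Fe^3+(aq)]) / ([Ce^4+(aq)]·[Fe^2+(aq)]) = 1.68 (log Q = 0.226), giving E = +0.852 − (0.0562/1)·(0.226) = +0.8393 V.
ΔG = −nFE = −(1)(96500)(+0.8393) J/mol = −81.0 kJ/mol.

−81.0 kJ/mol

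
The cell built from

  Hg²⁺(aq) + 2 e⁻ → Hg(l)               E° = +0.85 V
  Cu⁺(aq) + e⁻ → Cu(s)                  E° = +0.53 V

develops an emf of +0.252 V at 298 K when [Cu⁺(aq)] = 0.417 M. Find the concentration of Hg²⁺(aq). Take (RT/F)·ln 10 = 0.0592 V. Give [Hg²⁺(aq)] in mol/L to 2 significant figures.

The Hg²⁺/Hg couple has the larger reduction potential, so it is the cathode: E°cell = +0.85 − (+0.53) = +0.32 V and n = 2.
Since E = E° − (0.0592/n)·log Q, log Q = n(E° − E)/0.0592 = 2.297.
The balanced reaction is Hg²⁺(aq) + 2 Cu(s) → Hg(l) + 2 Cu⁺(aq), so Q = [Cu⁺(aq)]^2 / [Hg²⁺(aq)].
Isolating [Hg²⁺(aq)] in Q = 10^{2.297} yields log [Hg²⁺(aq)] = −3.057, i.e. 0.00088 M.

0.00088 M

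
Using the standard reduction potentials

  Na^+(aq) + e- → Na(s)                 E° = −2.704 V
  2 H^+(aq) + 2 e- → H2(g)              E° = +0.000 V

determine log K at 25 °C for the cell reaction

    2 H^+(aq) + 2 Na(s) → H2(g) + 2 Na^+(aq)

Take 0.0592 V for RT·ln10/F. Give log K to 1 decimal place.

log K = 91.4

The 2H⁺/H₂ couple is reduced (cathode); E°cell = +0.000 − (−2.704) = +2.704 V with n = 2.
At equilibrium E = 0, so log K = nE°cell / 0.0592 = (2)(+2.704) / 0.0592 = 91.4.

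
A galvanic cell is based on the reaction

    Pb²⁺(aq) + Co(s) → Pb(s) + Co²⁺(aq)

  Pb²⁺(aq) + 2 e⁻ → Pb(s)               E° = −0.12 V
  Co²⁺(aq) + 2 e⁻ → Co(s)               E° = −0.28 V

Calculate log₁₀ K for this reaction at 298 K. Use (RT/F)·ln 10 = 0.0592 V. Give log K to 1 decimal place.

log K = 5.4

The Pb²⁺/Pb couple is reduced (cathode); E°cell = −0.12 − (−0.28) = +0.16 V with n = 2.
At equilibrium E = 0, so log K = nE°cell / 0.0592 = (2)(+0.16) / 0.0592 = 5.4.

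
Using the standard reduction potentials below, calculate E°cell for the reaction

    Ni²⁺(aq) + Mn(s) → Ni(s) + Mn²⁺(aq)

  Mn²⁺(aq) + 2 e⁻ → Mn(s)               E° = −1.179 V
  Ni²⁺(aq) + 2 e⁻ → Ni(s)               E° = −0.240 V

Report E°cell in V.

In the reaction as written, Ni²⁺(aq) is reduced (cathode) and Mn²⁺(aq) is produced by oxidation at the anode.
E°cell = E°(cathode) − E°(anode) = −0.240 − (−1.179) = +0.939 V.

+0.939 V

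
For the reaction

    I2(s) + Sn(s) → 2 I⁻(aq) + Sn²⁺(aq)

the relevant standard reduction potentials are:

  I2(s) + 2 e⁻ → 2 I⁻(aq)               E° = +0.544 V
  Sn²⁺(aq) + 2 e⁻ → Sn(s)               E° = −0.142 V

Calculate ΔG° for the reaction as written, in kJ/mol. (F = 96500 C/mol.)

In the reaction as written I2(s) is reduced, so the I₂/I⁻ couple is the cathode and Sn²⁺/Sn is the anode.
E°cell = +0.544 − (−0.142) = +0.686 V; balancing electrons gives n = 2.
ΔG° = −nFE°cell = −(2)(96500)(+0.686) J/mol = −132 kJ/mol.

−132 kJ/mol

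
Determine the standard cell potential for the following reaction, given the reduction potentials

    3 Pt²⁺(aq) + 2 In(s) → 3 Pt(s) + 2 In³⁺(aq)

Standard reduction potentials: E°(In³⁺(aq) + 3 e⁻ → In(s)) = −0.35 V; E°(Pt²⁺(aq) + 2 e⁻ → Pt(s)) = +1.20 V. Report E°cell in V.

In the reaction as written, Pt²⁺(aq) is reduced (cathode) and In³⁺(aq) is produced by oxidation at the anode.
E°cell = E°(cathode) − E°(anode) = +1.20 − (−0.35) = +1.55 V.

+1.55 V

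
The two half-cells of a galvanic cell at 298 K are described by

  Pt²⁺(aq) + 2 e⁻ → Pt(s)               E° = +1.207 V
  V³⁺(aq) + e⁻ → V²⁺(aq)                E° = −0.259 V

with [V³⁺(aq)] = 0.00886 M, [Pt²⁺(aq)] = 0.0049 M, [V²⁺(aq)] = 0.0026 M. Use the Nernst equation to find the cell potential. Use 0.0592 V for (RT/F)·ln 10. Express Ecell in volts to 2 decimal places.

+1.37 V

Since E°(Pt²⁺/Pt) > E°(V³⁺/V²⁺), Pt²⁺/Pt serves as the cathode.
The standard potential is +1.207 − (−0.259) = +1.466 V and the balanced reaction transfers n = 2 electrons.
Balancing gives Pt²⁺(aq) + 2 V²⁺(aq) → Pt(s) + 2 V³⁺(aq); hence Q = [V³⁺(aq)]^2 / ([Pt²⁺(aq)]·[V²⁺(aq)]^2) = 2.37×10^3 (log Q = 3.375).
E = E° − (0.0592/n)·log Q = +1.466 − (0.0592/2)(3.375) = +1.37 V.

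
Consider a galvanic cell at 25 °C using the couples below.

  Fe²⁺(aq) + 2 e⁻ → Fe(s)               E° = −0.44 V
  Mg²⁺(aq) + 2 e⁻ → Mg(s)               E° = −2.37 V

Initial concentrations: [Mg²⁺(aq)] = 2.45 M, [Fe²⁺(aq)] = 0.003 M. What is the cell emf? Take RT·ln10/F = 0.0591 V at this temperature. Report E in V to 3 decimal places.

The Fe²⁺/Fe couple has the more positive E°, so it is the cathode; Mg²⁺/Mg is the anode.
The standard potential is −0.44 − (−2.37) = +1.93 V and the balanced reaction transfers n = 2 electrons.
Balancing gives Fe²⁺(aq) + Mg(s) → Fe(s) + Mg²⁺(aq); hence Q = [Mg²⁺(aq)] / [Fe²⁺(aq)] = 817 (log Q = 2.912).
Applying E = E° − (RT ln10/nF)·log Q gives +1.93 − (0.0591/2)(2.912) = +1.844 V.

+1.844 V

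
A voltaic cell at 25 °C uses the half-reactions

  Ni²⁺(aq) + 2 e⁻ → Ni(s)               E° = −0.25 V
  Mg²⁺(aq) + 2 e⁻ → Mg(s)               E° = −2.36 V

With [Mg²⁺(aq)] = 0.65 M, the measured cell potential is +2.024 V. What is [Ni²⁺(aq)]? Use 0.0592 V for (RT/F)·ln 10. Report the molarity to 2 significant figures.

0.00081 M

Ni²⁺/Ni is the cathode (higher E°); E°cell = −0.25 − (−2.36) = +2.11 V with n = 2.
From the Nernst equation, log Q = n(E° − E)/0.0592 = 2·(+2.11 − (+2.024))/0.0592 = 2.905.
The balanced reaction is Ni²⁺(aq) + Mg(s) → Ni(s) + Mg²⁺(aq), so Q = [Mg²⁺(aq)] / [Ni²⁺(aq)].
Isolating [Ni²⁺(aq)] in Q = 10^{2.905} yields log [Ni²⁺(aq)] = −3.092, i.e. 0.00081 M.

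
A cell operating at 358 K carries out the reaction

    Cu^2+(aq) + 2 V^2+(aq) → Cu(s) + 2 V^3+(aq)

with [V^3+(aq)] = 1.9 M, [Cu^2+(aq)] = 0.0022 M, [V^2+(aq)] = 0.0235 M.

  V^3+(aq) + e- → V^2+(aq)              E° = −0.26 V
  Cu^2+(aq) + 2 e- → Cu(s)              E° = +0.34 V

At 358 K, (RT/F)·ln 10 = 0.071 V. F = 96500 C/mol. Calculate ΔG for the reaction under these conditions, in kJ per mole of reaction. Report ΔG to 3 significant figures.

E°cell = +0.34 − (−0.26) = +0.60 V; the balanced reaction transfers n = 2 electrons.
Q = [V^3+(aq)]^2 / ([Cu^2+(aq)]·[V^2+(aq)]^2) = 2.97×10^6, so log Q = 6.473 and E = +0.60 − (0.071/2)(6.473) = +0.3702 V.
ΔG = −nFE = −(2)(96500)(+0.3702) J/mol = −71.4 kJ/mol.

−71.4 kJ/mol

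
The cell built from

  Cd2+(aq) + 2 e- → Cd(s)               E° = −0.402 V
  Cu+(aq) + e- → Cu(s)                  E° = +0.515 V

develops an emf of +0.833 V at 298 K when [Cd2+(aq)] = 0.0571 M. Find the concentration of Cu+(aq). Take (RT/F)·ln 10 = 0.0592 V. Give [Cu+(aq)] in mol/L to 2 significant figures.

The Cu⁺/Cu couple has the larger reduction potential, so it is the cathode: E°cell = +0.515 − (−0.402) = +0.917 V and n = 2.
From the Nernst equation, log Q = n(E° − E)/0.0592 = 2·(+0.917 − (+0.833))/0.0592 = 2.838.
For 2 Cu+(aq) + Cd(s) → 2 Cu(s) + Cd2+(aq), the reaction quotient is Q = [Cd2+(aq)] / [Cu+(aq)]^2.
Solving for the unknown gives log [Cu+(aq)] = −2.041, so [Cu+(aq)] ≈ 0.0091 M.

0.0091 M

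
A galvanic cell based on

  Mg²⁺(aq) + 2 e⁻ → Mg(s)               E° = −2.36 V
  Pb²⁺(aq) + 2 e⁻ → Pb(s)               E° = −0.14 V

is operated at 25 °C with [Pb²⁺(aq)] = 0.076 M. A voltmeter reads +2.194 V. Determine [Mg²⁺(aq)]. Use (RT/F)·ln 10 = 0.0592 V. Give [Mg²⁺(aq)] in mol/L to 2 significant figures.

0.57 M

The Pb²⁺/Pb couple has the larger reduction potential, so it is the cathode: E°cell = −0.14 − (−2.36) = +2.22 V and n = 2.
Since E = E° − (0.0592/n)·log Q, log Q = n(E° − E)/0.0592 = 0.878.
The balanced reaction is Pb²⁺(aq) + Mg(s) → Pb(s) + Mg²⁺(aq), so Q = [Mg²⁺(aq)] / [Pb²⁺(aq)].
Isolating [Mg²⁺(aq)] in Q = 10^{0.878} yields log [Mg²⁺(aq)] = −0.241, i.e. 0.57 M.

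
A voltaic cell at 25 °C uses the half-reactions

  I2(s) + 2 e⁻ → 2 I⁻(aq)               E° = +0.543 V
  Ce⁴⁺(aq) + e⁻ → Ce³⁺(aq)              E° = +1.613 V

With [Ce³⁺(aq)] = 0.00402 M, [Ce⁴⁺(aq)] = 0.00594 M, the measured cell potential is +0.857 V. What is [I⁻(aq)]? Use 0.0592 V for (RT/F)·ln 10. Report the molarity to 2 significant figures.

0.00017 M

With Ce⁴⁺/Ce³⁺ at the cathode and I₂/I⁻ at the anode, E°cell = +1.613 − (+0.543) = +1.070 V (n = 2).
Rearranging E = E° − (0.0592/n)·log Q gives log Q = 2(+1.070 − (+0.857))/0.0592 = 7.196.
For 2 Ce⁴⁺(aq) + 2 I⁻(aq) → 2 Ce³⁺(aq) + I2(s), the reaction quotient is Q = [Ce³⁺(aq)]^2 / ([Ce⁴⁺(aq)]^2·[I⁻(aq)]^2).
Isolating [I⁻(aq)] in Q = 10^{7.196} yields log [I⁻(aq)] = −3.768, i.e. 0.00017 M.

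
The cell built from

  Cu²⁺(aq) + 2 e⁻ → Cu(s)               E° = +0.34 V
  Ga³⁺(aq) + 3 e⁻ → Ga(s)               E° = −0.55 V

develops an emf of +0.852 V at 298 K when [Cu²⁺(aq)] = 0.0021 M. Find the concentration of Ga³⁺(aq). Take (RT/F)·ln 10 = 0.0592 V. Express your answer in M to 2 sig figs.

Cu²⁺/Cu is the cathode (higher E°); E°cell = +0.34 − (−0.55) = +0.89 V with n = 6.
Rearranging E = E° − (0.0592/n)·log Q gives log Q = 6(+0.89 − (+0.852))/0.0592 = 3.851.
Balancing electrons gives 3 Cu²⁺(aq) + 2 Ga(s) → 3 Cu(s) + 2 Ga³⁺(aq); thus Q = [Ga³⁺(aq)]^2 / [Cu²⁺(aq)]^3.
Substituting the known concentrations and solving, log [Ga³⁺(aq)] = −2.091 and [Ga³⁺(aq)] = 0.0081 M.

0.0081 M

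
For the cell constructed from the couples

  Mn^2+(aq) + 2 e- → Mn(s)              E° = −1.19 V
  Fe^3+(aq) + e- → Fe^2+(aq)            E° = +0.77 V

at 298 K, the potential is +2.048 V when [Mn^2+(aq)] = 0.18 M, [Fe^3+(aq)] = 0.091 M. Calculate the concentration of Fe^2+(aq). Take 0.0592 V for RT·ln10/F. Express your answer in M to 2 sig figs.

Fe³⁺/Fe²⁺ is the cathode (higher E°); E°cell = +0.77 − (−1.19) = +1.96 V with n = 2.
Since E = E° − (0.0592/n)·log Q, log Q = n(E° − E)/0.0592 = −2.973.
For 2 Fe^3+(aq) + Mn(s) → 2 Fe^2+(aq) + Mn^2+(aq), the reaction quotient is Q = ([Fe^2+(aq)]^2·[Mn^2+(aq)]) / [Fe^3+(aq)]^2.
Isolating [Fe^2+(aq)] in Q = 10^{−2.973} yields log [Fe^2+(aq)] = −2.155, i.e. 0.0070 M.

0.0070 M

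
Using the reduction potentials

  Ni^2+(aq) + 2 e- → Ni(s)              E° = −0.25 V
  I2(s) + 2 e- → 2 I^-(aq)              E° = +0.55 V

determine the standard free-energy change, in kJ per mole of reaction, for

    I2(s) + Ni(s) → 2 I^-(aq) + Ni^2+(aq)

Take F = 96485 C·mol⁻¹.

−154 kJ/mol

In the reaction as written I2(s) is reduced, so the I₂/I⁻ couple is the cathode and Ni²⁺/Ni is the anode.
E°cell = +0.55 − (−0.25) = +0.80 V; balancing electrons gives n = 2.
ΔG° = −nFE°cell = −(2)(96485)(+0.80) J/mol = −154 kJ/mol.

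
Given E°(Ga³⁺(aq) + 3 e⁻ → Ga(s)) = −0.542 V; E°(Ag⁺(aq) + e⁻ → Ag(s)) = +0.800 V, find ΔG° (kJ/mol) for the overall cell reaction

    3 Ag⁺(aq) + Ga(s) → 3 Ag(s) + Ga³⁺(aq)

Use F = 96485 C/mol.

−388 kJ/mol

In the reaction as written Ag⁺(aq) is reduced, so the Ag⁺/Ag couple is the cathode and Ga³⁺/Ga is the anode.
E°cell = +0.800 − (−0.542) = +1.342 V; balancing electrons gives n = 3.
ΔG° = −nFE°cell = −(3)(96485)(+1.342) J/mol = −388 kJ/mol.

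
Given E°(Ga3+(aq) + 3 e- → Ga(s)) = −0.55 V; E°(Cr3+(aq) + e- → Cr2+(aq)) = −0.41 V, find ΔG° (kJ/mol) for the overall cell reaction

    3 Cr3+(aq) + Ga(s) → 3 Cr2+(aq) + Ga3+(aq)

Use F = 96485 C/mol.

−40.5 kJ/mol

In the reaction as written Cr3+(aq) is reduced, so the Cr³⁺/Cr²⁺ couple is the cathode and Ga³⁺/Ga is the anode.
E°cell = −0.41 − (−0.55) = +0.14 V; balancing electrons gives n = 3.
ΔG° = −nFE°cell = −(3)(96485)(+0.14) J/mol = −40.5 kJ/mol.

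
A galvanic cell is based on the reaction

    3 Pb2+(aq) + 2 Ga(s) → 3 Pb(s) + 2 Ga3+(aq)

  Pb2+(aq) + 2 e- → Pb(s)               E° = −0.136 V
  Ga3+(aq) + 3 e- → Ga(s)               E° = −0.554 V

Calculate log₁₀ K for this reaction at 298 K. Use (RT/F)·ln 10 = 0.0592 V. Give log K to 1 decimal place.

The Pb²⁺/Pb couple is reduced (cathode); E°cell = −0.136 − (−0.554) = +0.418 V with n = 6.
At equilibrium E = 0, so log K = nE°cell / 0.0592 = (6)(+0.418) / 0.0592 = 42.4.

log K = 42.4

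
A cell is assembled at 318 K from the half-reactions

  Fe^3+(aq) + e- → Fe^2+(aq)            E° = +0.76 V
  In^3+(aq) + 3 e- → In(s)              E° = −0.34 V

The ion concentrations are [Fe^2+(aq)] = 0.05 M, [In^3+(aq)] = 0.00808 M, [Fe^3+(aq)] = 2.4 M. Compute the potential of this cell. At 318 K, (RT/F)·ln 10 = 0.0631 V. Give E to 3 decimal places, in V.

Fe³⁺/Fe²⁺ is reduced (cathode, E° = +0.76 V) and In³⁺/In is oxidized (anode).
E°cell = E°cat − E°an = +0.76 − (−0.34) = +1.10 V; n = 3.
Balancing gives 3 Fe^3+(aq) + In(s) → 3 Fe^2+(aq) + In^3+(aq); hence Q = ([Fe^2+(aq)]^3·[In^3+(aq)]) / [Fe^3+(aq)]^3 = 7.31×10^−8 (log Q = −7.136).
By the Nernst equation, E = +1.10 − (0.0631/3)·(−7.136) = +1.250 V.

+1.250 V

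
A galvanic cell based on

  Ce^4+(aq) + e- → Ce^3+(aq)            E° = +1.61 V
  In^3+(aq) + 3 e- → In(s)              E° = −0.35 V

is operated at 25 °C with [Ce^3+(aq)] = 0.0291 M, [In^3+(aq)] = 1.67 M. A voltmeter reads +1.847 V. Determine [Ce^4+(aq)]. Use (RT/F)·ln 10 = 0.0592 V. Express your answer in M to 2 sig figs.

0.00043 M

With Ce⁴⁺/Ce³⁺ at the cathode and In³⁺/In at the anode, E°cell = +1.61 − (−0.35) = +1.96 V (n = 3).
Rearranging E = E° − (0.0592/n)·log Q gives log Q = 3(+1.96 − (+1.847))/0.0592 = 5.726.
For 3 Ce^4+(aq) + In(s) → 3 Ce^3+(aq) + In^3+(aq), the reaction quotient is Q = ([Ce^3+(aq)]^3·[In^3+(aq)]) / [Ce^4+(aq)]^3.
Substituting the known concentrations and solving, log [Ce^4+(aq)] = −3.371 and [Ce^4+(aq)] = 0.00043 M.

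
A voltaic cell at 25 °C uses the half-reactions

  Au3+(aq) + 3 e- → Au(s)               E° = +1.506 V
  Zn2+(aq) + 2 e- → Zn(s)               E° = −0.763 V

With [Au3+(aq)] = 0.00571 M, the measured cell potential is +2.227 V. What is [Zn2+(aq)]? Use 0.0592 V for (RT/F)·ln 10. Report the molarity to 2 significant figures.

0.84 M

With Au³⁺/Au at the cathode and Zn²⁺/Zn at the anode, E°cell = +1.506 − (−0.763) = +2.269 V (n = 6).
Since E = E° − (0.0592/n)·log Q, log Q = n(E° − E)/0.0592 = 4.257.
For 2 Au3+(aq) + 3 Zn(s) → 2 Au(s) + 3 Zn2+(aq), the reaction quotient is Q = [Zn2+(aq)]^3 / [Au3+(aq)]^2.
Solving for the unknown gives log [Zn2+(aq)] = −0.077, so [Zn2+(aq)] ≈ 0.84 M.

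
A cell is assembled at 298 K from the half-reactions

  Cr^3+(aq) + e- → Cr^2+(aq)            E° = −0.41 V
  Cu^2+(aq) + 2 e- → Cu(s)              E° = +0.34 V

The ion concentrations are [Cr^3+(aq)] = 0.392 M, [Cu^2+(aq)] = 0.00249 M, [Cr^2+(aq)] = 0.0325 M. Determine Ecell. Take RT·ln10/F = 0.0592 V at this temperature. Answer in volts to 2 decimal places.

Cu²⁺/Cu is reduced (cathode, E° = +0.34 V) and Cr³⁺/Cr²⁺ is oxidized (anode).
E°cell = E°cat − E°an = +0.34 − (−0.41) = +0.75 V; n = 2.
The balanced reaction is Cu^2+(aq) + 2 Cr^2+(aq) → Cu(s) + 2 Cr^3+(aq), so Q = [Cr^3+(aq)]^2 / ([Cu^2+(aq)]·[Cr^2+(aq)]^2) = 5.84×10^4 and log Q = 4.767.
Applying E = E° − (RT ln10/nF)·log Q gives +0.75 − (0.0592/2)(4.767) = +0.61 V.

+0.61 V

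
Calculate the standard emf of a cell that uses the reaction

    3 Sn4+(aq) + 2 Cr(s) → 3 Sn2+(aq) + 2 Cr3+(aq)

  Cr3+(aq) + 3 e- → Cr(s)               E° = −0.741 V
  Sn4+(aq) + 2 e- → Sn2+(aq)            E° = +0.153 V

In the reaction as written, Sn4+(aq) is reduced (cathode) and Cr3+(aq) is produced by oxidation at the anode.
E°cell = E°(cathode) − E°(anode) = +0.153 − (−0.741) = +0.894 V.

+0.894 V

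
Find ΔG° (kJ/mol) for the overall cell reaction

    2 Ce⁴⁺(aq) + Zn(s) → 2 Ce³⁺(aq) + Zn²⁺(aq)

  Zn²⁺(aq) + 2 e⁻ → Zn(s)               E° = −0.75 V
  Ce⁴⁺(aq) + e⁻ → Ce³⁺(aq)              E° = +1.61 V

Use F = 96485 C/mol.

−455 kJ/mol

In the reaction as written Ce⁴⁺(aq) is reduced, so the Ce⁴⁺/Ce³⁺ couple is the cathode and Zn²⁺/Zn is the anode.
E°cell = +1.61 − (−0.75) = +2.36 V; balancing electrons gives n = 2.
ΔG° = −nFE°cell = −(2)(96485)(+2.36) J/mol = −455 kJ/mol.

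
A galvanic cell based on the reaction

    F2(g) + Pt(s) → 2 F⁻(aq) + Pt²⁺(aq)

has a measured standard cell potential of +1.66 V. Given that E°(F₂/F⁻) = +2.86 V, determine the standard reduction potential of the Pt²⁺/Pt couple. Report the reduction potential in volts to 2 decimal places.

In the reaction as written the F₂/F⁻ couple is reduced (cathode) and Pt²⁺/Pt is oxidized (anode), so E°cell = E°(F₂/F⁻) − E°(Pt²⁺/Pt).
E°(Pt²⁺/Pt) = E°(cathode) − E°cell = +2.86 − (+1.66) = +1.20 V.

+1.20 V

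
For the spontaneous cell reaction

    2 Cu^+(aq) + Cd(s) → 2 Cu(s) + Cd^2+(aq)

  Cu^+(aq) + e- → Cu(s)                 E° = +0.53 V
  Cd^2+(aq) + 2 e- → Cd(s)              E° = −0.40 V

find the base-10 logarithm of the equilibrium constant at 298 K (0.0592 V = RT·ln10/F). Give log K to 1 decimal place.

log K = 31.4

The Cu⁺/Cu couple is reduced (cathode); E°cell = +0.53 − (−0.40) = +0.93 V with n = 2.
At equilibrium E = 0, so log K = nE°cell / 0.0592 = (2)(+0.93) / 0.0592 = 31.4.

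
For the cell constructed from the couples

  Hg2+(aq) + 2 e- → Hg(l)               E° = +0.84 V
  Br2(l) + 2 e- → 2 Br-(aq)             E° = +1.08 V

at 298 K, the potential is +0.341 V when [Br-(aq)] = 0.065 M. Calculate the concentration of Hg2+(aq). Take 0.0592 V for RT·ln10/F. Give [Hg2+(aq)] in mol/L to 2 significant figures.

With Br₂/Br⁻ at the cathode and Hg²⁺/Hg at the anode, E°cell = +1.08 − (+0.84) = +0.24 V (n = 2).
Since E = E° − (0.0592/n)·log Q, log Q = n(E° − E)/0.0592 = −3.412.
For Br2(l) + Hg(l) → 2 Br-(aq) + Hg2+(aq), the reaction quotient is Q = [Br-(aq)]^2·[Hg2+(aq)].
Substituting the known concentrations and solving, log [Hg2+(aq)] = −1.038 and [Hg2+(aq)] = 0.092 M.

0.092 M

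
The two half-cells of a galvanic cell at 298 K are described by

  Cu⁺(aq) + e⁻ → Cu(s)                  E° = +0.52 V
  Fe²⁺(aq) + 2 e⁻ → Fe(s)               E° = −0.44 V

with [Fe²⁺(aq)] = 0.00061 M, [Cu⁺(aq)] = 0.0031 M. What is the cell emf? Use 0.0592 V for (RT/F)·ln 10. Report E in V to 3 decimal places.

+0.907 V

The Cu⁺/Cu couple has the more positive E°, so it is the cathode; Fe²⁺/Fe is the anode.
E°cell = E°cat − E°an = +0.52 − (−0.44) = +0.96 V; n = 2.
Balancing gives 2 Cu⁺(aq) + Fe(s) → 2 Cu(s) + Fe²⁺(aq); hence Q = [Fe²⁺(aq)] / [Cu⁺(aq)]^2 = 63.5 (log Q = 1.803).
E = E° − (0.0592/n)·log Q = +0.96 − (0.0592/2)(1.803) = +0.907 V.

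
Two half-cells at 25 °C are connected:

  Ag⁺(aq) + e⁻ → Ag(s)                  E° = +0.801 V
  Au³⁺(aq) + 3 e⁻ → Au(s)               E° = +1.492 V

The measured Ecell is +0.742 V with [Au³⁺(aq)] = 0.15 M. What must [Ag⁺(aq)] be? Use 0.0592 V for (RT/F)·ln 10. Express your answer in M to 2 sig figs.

0.073 M

The Au³⁺/Au couple has the larger reduction potential, so it is the cathode: E°cell = +1.492 − (+0.801) = +0.691 V and n = 3.
Since E = E° − (0.0592/n)·log Q, log Q = n(E° − E)/0.0592 = −2.584.
For Au³⁺(aq) + 3 Ag(s) → Au(s) + 3 Ag⁺(aq), the reaction quotient is Q = [Ag⁺(aq)]^3 / [Au³⁺(aq)].
Solving for the unknown gives log [Ag⁺(aq)] = −1.136, so [Ag⁺(aq)] ≈ 0.073 M.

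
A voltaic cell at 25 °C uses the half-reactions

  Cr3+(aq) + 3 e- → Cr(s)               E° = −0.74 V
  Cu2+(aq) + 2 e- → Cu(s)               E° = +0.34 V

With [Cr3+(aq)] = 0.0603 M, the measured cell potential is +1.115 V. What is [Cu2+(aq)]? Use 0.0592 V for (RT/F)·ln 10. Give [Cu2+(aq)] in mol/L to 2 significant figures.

2.3 M

The Cu²⁺/Cu couple has the larger reduction potential, so it is the cathode: E°cell = +0.34 − (−0.74) = +1.08 V and n = 6.
From the Nernst equation, log Q = n(E° − E)/0.0592 = 6·(+1.08 − (+1.115))/0.0592 = −3.547.
The balanced reaction is 3 Cu2+(aq) + 2 Cr(s) → 3 Cu(s) + 2 Cr3+(aq), so Q = [Cr3+(aq)]^2 / [Cu2+(aq)]^3.
Solving for the unknown gives log [Cu2+(aq)] = 0.369, so [Cu2+(aq)] ≈ 2.3 M.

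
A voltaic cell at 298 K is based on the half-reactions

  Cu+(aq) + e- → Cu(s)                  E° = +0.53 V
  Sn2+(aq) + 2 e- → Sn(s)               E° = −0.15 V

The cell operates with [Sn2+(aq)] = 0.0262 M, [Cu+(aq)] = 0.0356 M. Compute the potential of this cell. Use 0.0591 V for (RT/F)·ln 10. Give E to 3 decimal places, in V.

Since E°(Cu⁺/Cu) > E°(Sn²⁺/Sn), Cu⁺/Cu serves as the cathode.
E°cell = E°cat − E°an = +0.53 − (−0.15) = +0.68 V; n = 2.
Balancing gives 2 Cu+(aq) + Sn(s) → 2 Cu(s) + Sn2+(aq); hence Q = [Sn2+(aq)] / [Cu+(aq)]^2 = 20.7 (log Q = 1.315).
Applying E = E° − (RT ln10/nF)·log Q gives +0.68 − (0.0591/2)(1.315) = +0.641 V.

+0.641 V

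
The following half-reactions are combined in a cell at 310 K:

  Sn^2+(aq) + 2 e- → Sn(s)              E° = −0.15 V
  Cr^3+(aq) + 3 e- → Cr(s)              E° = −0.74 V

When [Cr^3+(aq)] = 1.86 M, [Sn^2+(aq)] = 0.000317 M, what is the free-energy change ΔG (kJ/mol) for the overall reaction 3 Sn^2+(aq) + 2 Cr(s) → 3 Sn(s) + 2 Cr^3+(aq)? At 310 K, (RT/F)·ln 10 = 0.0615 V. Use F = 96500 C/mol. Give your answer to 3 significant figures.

−276 kJ/mol

The standard cell potential is −0.15 − (−0.74) = +0.59 V, with n = 6 electrons in the balanced equation.
Q = [Cr^3+(aq)]^2 / [Sn^2+(aq)]^3 = 1.09×10^11, so log Q = 11.036 and E = +0.59 − (0.0615/6)(11.036) = +0.4769 V.
Then ΔG = −nFE = −6 × 96500 × +0.4769 J/mol = −276 kJ/mol.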